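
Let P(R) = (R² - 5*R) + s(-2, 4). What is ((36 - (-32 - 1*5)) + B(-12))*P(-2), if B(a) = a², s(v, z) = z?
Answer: 3906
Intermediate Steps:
P(R) = 4 + R² - 5*R (P(R) = (R² - 5*R) + 4 = 4 + R² - 5*R)
((36 - (-32 - 1*5)) + B(-12))*P(-2) = ((36 - (-32 - 1*5)) + (-12)²)*(4 + (-2)² - 5*(-2)) = ((36 - (-32 - 5)) + 144)*(4 + 4 + 10) = ((36 - 1*(-37)) + 144)*18 = ((36 + 37) + 144)*18 = (73 + 144)*18 = 217*18 = 3906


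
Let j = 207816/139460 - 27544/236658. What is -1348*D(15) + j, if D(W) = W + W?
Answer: -166831193753314/4125540585 ≈ -40439.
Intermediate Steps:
D(W) = 2*W
j = 5667504086/4125540585 (j = 207816*(1/139460) - 27544*1/236658 = 51954/34865 - 13772/118329 = 5667504086/4125540585 ≈ 1.3738)
-1348*D(15) + j = -2696*15 + 5667504086/4125540585 = -1348*30 + 5667504086/4125540585 = -40440 + 5667504086/4125540585 = -166831193753314/4125540585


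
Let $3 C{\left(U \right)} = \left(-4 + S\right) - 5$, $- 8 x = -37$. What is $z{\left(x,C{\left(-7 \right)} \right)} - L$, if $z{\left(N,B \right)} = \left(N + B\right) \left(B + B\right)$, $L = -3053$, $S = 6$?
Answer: $\frac{12183}{4} \approx 3045.8$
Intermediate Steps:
$x = \frac{37}{8}$ ($x = \left(- \frac{1}{8}\right) \left(-37\right) = \frac{37}{8} \approx 4.625$)
$C{\left(U \right)} = -1$ ($C{\left(U \right)} = \frac{\left(-4 + 6\right) - 5}{3} = \frac{2 - 5}{3} = \frac{1}{3} \left(-3\right) = -1$)
$z{\left(N,B \right)} = 2 B \left(B + N\right)$ ($z{\left(N,B \right)} = \left(B + N\right) 2 B = 2 B \left(B + N\right)$)
$z{\left(x,C{\left(-7 \right)} \right)} - L = 2 \left(-1\right) \left(-1 + \frac{37}{8}\right) - -3053 = 2 \left(-1\right) \frac{29}{8} + 3053 = - \frac{29}{4} + 3053 = \frac{12183}{4}$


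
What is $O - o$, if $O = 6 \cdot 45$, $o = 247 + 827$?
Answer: $-804$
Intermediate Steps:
$o = 1074$
$O = 270$
$O - o = 270 - 1074 = -804$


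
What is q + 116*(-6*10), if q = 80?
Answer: -6880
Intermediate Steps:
q + 116*(-6*10) = 80 + 116*(-6*10) = 80 + 116*(-60) = 80 - 6960 = -6880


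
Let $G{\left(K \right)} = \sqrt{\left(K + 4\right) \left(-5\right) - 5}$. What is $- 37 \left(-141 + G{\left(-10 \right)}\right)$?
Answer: $5032$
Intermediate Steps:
$G{\left(K \right)} = \sqrt{-25 - 5 K}$ ($G{\left(K \right)} = \sqrt{\left(4 + K\right) \left(-5\right) - 5} = \sqrt{\left(-20 - 5 K\right) - 5} = \sqrt{-25 - 5 K}$)
$- 37 \left(-141 + G{\left(-10 \right)}\right) = - 37 \left(-141 + \sqrt{-25 - -50}\right) = - 37 \left(-141 + \sqrt{-25 + 50}\right) = - 37 \left(-141 + \sqrt{25}\right) = - 37 \left(-141 + 5\right) = \left(-37\right) \left(-136\right) = 5032$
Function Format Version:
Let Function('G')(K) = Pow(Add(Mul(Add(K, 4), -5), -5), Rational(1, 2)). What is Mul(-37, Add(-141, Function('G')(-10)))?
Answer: 5032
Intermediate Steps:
Function('G')(K) = Pow(Add(-25, Mul(-5, K)), Rational(1, 2)) (Function('G')(K) = Pow(Add(Mul(Add(4, K), -5), -5), Rational(1, 2)) = Pow(Add(Add(-20, Mul(-5, K)), -5), Rational(1, 2)) = Pow(Add(-25, Mul(-5, K)), Rational(1, 2)))
Mul(-37, Add(-141, Function('G')(-10))) = Mul(-37, Add(-141, Pow(Add(-25, Mul(-5, -10)), Rational(1, 2)))) = Mul(-37, Add(-141, Pow(Add(-25, 50), Rational(1, 2)))) = Mul(-37, Add(-141, Pow(25, Rational(1, 2)))) = Mul(-37, Add(-141, 5)) = Mul(-37, -136) = 5032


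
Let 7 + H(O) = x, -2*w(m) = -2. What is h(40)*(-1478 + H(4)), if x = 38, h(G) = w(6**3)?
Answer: -1447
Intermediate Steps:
w(m) = 1 (w(m) = -1/2*(-2) = 1)
h(G) = 1
H(O) = 31 (H(O) = -7 + 38 = 31)
h(40)*(-1478 + H(4)) = 1*(-1478 + 31) = 1*(-1447) = -1447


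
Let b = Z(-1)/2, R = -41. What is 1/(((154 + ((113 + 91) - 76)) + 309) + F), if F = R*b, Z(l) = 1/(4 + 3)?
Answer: 14/8233 ≈ 0.0017005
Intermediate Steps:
Z(l) = 1/7
b = 1/14 (b = (1/7)/2 = (1/7)*(1/2) = 1/14 ≈ 0.071429)
F = -41/14 (F = -41*1/14 = -41/14 ≈ -2.9286)
1/(((154 + ((113 + 91) - 76)) + 309) + F) = 1/(((154 + ((113 + 91) - 76)) + 309) - 41/14) = 1/(((154 + (204 - 76)) + 309) - 41/14) = 1/(((154 + 128) + 309) - 41/14) = 1/((282 + 309) - 41/14) = 1/(591 - 41/14) = 1/(8233/14) = 14/8233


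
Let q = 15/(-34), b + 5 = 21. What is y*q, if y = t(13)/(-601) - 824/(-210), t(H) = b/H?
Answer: -1608638/929747 ≈ -1.7302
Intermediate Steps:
b = 16 (b = -5 + 21 = 16)
t(H) = 16/H
y = 3217276/820365 (y = (16/13)/(-601) - 824/(-210) = (16*(1/13))*(-1/601) - 824*(-1/210) = (16/13)*(-1/601) + 412/105 = -16/7813 + 412/105 = 3217276/820365 ≈ 3.9218)
q = -15/34 (q = 15*(-1/34) = -15/34 ≈ -0.44118)
y*q = (3217276/820365)*(-15/34) = -1608638/929747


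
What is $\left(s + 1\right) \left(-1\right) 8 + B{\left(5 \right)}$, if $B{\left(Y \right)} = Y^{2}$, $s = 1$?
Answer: $9$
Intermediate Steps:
$\left(s + 1\right) \left(-1\right) 8 + B{\left(5 \right)} = \left(1 + 1\right) \left(-1\right) 8 + 5^{2} = 2 \left(-1\right) 8 + 25 = \left(-2\right) 8 + 25 = -16 + 25 = 9$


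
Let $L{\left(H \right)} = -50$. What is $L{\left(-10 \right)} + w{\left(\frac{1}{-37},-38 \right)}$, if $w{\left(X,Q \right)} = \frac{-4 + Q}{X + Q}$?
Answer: $- \frac{3276}{67} \approx -48.896$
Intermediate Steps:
$w{\left(X,Q \right)} = \frac{-4 + Q}{Q + X}$
$L{\left(-10 \right)} + w{\left(\frac{1}{-37},-38 \right)} = -50 + \frac{-4 - 38}{-38 + \frac{1}{-37}} = -50 + \frac{1}{-38 - \frac{1}{37}} \left(-42\right) = -50 + \frac{1}{- \frac{1407}{37}} \left(-42\right) = -50 - - \frac{74}{67} = -50 + \frac{74}{67} = - \frac{3276}{67}$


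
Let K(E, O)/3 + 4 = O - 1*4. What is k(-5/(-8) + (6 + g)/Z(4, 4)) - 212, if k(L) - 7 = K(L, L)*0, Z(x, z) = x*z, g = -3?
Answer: -205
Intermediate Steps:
K(E, O) = -24 + 3*O (K(E, O) = -12 + 3*(O - 1*4) = -12 + 3*(O - 4) = -12 + 3*(-4 + O) = -12 + (-12 + 3*O) = -24 + 3*O)
k(L) = 7 (k(L) = 7 + (-24 + 3*L)*0 = 7 + 0 = 7)
k(-5/(-8) + (6 + g)/Z(4, 4)) - 212 = 7 - 212 = -205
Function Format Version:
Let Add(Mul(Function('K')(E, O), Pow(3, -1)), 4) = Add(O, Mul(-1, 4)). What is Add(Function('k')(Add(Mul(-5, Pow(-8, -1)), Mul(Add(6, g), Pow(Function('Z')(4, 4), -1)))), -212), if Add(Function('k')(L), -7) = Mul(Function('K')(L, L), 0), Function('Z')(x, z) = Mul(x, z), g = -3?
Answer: -205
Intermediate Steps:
Function('K')(E, O) = Add(-24, Mul(3, O)) (Function('K')(E, O) = Add(-12, Mul(3, Add(O, Mul(-1, 4)))) = Add(-12, Mul(3, Add(O, -4))) = Add(-12, Mul(3, Add(-4, O))) = Add(-12, Add(-12, Mul(3, O))) = Add(-24, Mul(3, O)))
Function('k')(L) = 7 (Function('k')(L) = Add(7, Mul(Add(-24, Mul(3, L)), 0)) = Add(7, 0) = 7)
Add(Function('k')(Add(Mul(-5, Pow(-8, -1)), Mul(Add(6, g), Pow(Function('Z')(4, 4), -1)))), -212) = Add(7, -212) = -205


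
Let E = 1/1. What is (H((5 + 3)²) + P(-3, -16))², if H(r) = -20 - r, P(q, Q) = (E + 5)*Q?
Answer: 32400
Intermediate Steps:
E = 1 (E = 1*1 = 1)
P(q, Q) = 6*Q (P(q, Q) = (1 + 5)*Q = 6*Q)
(H((5 + 3)²) + P(-3, -16))² = ((-20 - (5 + 3)²) + 6*(-16))² = ((-20 - 1*8²) - 96)² = ((-20 - 1*64) - 96)² = ((-20 - 64) - 96)² = (-84 - 96)² = (-180)² = 32400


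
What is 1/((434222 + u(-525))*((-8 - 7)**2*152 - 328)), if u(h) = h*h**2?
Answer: -1/4886676282416 ≈ -2.0464e-13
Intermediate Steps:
u(h) = h**3
1/((434222 + u(-525))*((-8 - 7)**2*152 - 328)) = 1/((434222 + (-525)**3)*((-8 - 7)**2*152 - 328)) = 1/((434222 - 144703125)*((-15)**2*152 - 328)) = 1/((-144268903)*(225*152 - 328)) = -1/(144268903*(34200 - 328)) = -1/144268903/33872 = -1/144268903*1/33872 = -1/4886676282416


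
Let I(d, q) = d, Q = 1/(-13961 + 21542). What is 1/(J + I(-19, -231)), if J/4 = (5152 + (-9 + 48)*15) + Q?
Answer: 7581/173824753 ≈ 4.3613e-5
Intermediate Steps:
Q = 1/7581 ≈ 0.00013191
J = 173968792/7581 (J = 4*((5152 + (-9 + 48)*15) + 1/7581) = 4*((5152 + 39*15) + 1/7581) = 4*((5152 + 585) + 1/7581) = 4*(5737 + 1/7581) = 4*(43492198/7581) = 173968792/7581 ≈ 22948.)
1/(J + I(-19, -231)) = 1/(173968792/7581 - 19) = 1/(173824753/7581) = 7581/173824753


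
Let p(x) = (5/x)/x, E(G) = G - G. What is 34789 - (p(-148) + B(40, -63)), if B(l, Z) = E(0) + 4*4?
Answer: 761667787/21904 ≈ 34773.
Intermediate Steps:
E(G) = 0
B(l, Z) = 16 (B(l, Z) = 0 + 4*4 = 0 + 16 = 16)
p(x) = 5/x²
34789 - (p(-148) + B(40, -63)) = 34789 - (5/(-148)² + 16) = 34789 - (5*(1/21904) + 16) = 34789 - (5/21904 + 16) = 34789 - 1*350469/21904 = 34789 - 350469/21904 = 761667787/21904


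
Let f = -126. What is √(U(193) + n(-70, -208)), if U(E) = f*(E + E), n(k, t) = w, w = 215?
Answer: I*√48421 ≈ 220.05*I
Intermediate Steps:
n(k, t) = 215
U(E) = -252*E (U(E) = -126*(E + E) = -252*E)
√(U(193) + n(-70, -208)) = √(-252*193 + 215) = √(-48636 + 215) = √(-48421) = I*√48421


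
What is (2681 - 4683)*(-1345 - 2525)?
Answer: 7747740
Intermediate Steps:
(2681 - 4683)*(-1345 - 2525) = -2002*(-3870) = 7747740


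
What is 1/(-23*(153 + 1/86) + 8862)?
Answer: 86/459475 ≈ 0.00018717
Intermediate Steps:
1/(-23*(153 + 1/86) + 8862) = 1/(-23*13159/86 + 8862) = 1/(-302657/86 + 8862) = 1/(459475/86) = 86/459475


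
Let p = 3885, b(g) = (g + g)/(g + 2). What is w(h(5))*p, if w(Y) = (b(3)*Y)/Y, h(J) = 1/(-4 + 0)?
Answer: 4662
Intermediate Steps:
b(g) = 2*g/(2 + g) (b(g) = (2*g)/(2 + g) = 2*g/(2 + g))
h(J) = -¼ (h(J) = 1/(-4) = -¼)
w(Y) = 6/5 (w(Y) = ((2*3/(2 + 3))*Y)/Y = ((2*3/5)*Y)/Y = ((2*3*(⅕))*Y)/Y = (6*Y/5)/Y = 6/5)
w(h(5))*p = (6/5)*3885 = 4662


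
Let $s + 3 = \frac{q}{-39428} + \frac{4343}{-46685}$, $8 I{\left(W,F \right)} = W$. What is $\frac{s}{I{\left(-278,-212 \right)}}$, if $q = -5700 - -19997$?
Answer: $\frac{6360779789}{63964192255} \approx 0.099443$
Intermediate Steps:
$q = 14297$ ($q = -5700 + 19997 = 14297$)
$I{\left(W,F \right)} = \frac{W}{8}$
$s = - \frac{6360779789}{1840696180}$ ($s = -3 + \left(\frac{14297}{-39428} + \frac{4343}{-46685}\right) = -3 + \left(14297 \left(- \frac{1}{39428}\right) + 4343 \left(- \frac{1}{46685}\right)\right) = -3 - \frac{838691249}{1840696180} = - \frac{6360779789}{1840696180} \approx -3.4556$)
$\frac{s}{I{\left(-278,-212 \right)}} = - \frac{6360779789}{1840696180 \cdot \frac{1}{8} \left(-278\right)} = - \frac{6360779789}{1840696180 \left(- \frac{139}{4}\right)} = \left(- \frac{6360779789}{1840696180}\right) \left(- \frac{4}{139}\right) = \frac{6360779789}{63964192255}$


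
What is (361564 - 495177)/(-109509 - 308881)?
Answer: 133613/418390 ≈ 0.31935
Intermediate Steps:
(361564 - 495177)/(-109509 - 308881) = -133613/(-418390) = -133613*(-1/418390) = 133613/418390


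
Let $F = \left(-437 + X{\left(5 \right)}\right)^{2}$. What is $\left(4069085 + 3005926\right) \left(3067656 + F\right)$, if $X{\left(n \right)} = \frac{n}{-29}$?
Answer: $\frac{19389990085434180}{841} \approx 2.3056 \cdot 10^{13}$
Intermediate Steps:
$X{\left(n \right)} = - \frac{n}{29}$ ($X{\left(n \right)} = n \left(- \frac{1}{29}\right) = - \frac{n}{29}$)
$F = \frac{160731684}{841}$ ($F = \left(-437 - \frac{5}{29}\right)^{2} = \left(- \frac{12678}{29}\right)^{2} = \frac{160731684}{841} \approx 1.9112 \cdot 10^{5}$)
$\left(4069085 + 3005926\right) \left(3067656 + F\right) = \left(4069085 + 3005926\right) \left(3067656 + \frac{160731684}{841}\right) = 7075011 \cdot \frac{2740630380}{841} = \frac{19389990085434180}{841}$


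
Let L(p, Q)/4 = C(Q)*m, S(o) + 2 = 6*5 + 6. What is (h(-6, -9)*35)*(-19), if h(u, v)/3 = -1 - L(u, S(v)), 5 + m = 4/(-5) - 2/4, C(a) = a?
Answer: -1707321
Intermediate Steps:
m = -63/10 (m = -5 + (4/(-5) - 2/4) = -5 + (4*(-1/5) - 2*1/4) = -5 + (-4/5 - 1/2) = -5 - 13/10 = -63/10 ≈ -6.3000)
S(o) = 34 (S(o) = -2 + (6*5 + 6) = -2 + (30 + 6) = -2 + 36 = 34)
L(p, Q) = -126*Q/5 (L(p, Q) = 4*(Q*(-63/10)) = 4*(-63*Q/10) = -126*Q/5)
h(u, v) = 12837/5 (h(u, v) = 3*(-1 - (-126)*34/5) = 3*(-1 - 1*(-4284/5)) = 3*(-1 + 4284/5) = 3*(4279/5) = 12837/5)
(h(-6, -9)*35)*(-19) = ((12837/5)*35)*(-19) = 89859*(-19) = -1707321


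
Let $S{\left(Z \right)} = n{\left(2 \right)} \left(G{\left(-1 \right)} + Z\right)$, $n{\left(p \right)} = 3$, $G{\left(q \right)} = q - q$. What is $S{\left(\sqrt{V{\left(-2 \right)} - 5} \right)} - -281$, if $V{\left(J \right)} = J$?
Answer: $281 + 3 i \sqrt{7} \approx 281.0 + 7.9373 i$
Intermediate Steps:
$G{\left(q \right)} = 0$
$S{\left(Z \right)} = 3 Z$ ($S{\left(Z \right)} = 3 \left(0 + Z\right) = 3 Z$)
$S{\left(\sqrt{V{\left(-2 \right)} - 5} \right)} - -281 = 3 \sqrt{-2 - 5} - -281 = 3 \sqrt{-7} + 281 = 3 i \sqrt{7} + 281 = 281 + 3 i \sqrt{7}$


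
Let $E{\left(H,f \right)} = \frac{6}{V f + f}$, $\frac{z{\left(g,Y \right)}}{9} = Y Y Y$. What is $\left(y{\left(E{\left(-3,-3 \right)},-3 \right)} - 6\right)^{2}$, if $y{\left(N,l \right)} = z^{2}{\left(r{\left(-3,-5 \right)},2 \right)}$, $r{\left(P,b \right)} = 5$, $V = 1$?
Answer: $26811684$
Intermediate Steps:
$z{\left(g,Y \right)} = 9 Y^{3}$ ($z{\left(g,Y \right)} = 9 Y Y Y = 9 Y^{2} Y = 9 Y^{3}$)
$E{\left(H,f \right)} = \frac{3}{f}$ ($E{\left(H,f \right)} = \frac{6}{1 f + f} = \frac{6}{f + f} = \frac{6}{2 f} = 6 \frac{1}{2 f} = \frac{3}{f}$)
$y{\left(N,l \right)} = 5184$ ($y{\left(N,l \right)} = \left(9 \cdot 2^{3}\right)^{2} = \left(9 \cdot 8\right)^{2} = 72^{2} = 5184$)
$\left(y{\left(E{\left(-3,-3 \right)},-3 \right)} - 6\right)^{2} = \left(5184 - 6\right)^{2} = 5178^{2} = 26811684$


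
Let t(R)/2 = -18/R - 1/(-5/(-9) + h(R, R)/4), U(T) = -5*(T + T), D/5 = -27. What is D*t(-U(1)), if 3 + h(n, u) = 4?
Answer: 23814/29 ≈ 821.17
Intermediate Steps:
D = -135 (D = 5*(-27) = -135)
h(n, u) = 1 (h(n, u) = -3 + 4 = 1)
U(T) = -10*T
t(R) = -72/29 - 36/R (t(R) = 2*(-18/R - 1/(-5/(-9) + 1/4)) = 2*(-18/R - 1/(-5*(-⅑) + 1*(¼))) = 2*(-18/R - 1/(5/9 + ¼)) = 2*(-18/R - 1/29/36) = 2*(-18/R - 1*36/29) = 2*(-18/R - 36/29) = 2*(-36/29 - 18/R) = -72/29 - 36/R)
D*t(-U(1)) = -135*(-72/29 - 36/((-(-10)))) = -135*(-72/29 - 36/((-1*(-10)))) = -135*(-72/29 - 36/10) = -135*(-72/29 - 36*⅒) = -135*(-72/29 - 18/5) = -135*(-882/145) = 23814/29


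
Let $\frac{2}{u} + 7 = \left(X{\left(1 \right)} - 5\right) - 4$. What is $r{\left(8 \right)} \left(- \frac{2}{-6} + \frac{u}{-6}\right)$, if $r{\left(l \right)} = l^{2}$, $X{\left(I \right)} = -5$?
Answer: $\frac{1408}{63} \approx 22.349$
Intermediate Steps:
$u = - \frac{2}{21}$ ($u = \frac{2}{-7 - 14} = \frac{2}{-21} = 2 \left(- \frac{1}{21}\right) = - \frac{2}{21} \approx -0.095238$)
$r{\left(8 \right)} \left(- \frac{2}{-6} + \frac{u}{-6}\right) = 8^{2} \left(- \frac{2}{-6} - \frac{2}{21 \left(-6\right)}\right) = 64 \left(\left(-2\right) \left(- \frac{1}{6}\right) - - \frac{1}{63}\right) = 64 \left(\frac{1}{3} + \frac{1}{63}\right) = 64 \cdot \frac{22}{63} = \frac{1408}{63}$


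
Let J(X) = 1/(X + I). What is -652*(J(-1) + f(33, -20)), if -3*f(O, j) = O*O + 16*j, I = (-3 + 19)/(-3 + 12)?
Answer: 3492112/21 ≈ 1.6629e+5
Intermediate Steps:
I = 16/9 ≈ 1.7778
J(X) = 1/(16/9 + X) (J(X) = 1/(X + 16/9) = 1/(16/9 + X))
f(O, j) = -16*j/3 - O²/3 (f(O, j) = -(O*O + 16*j)/3 = -(O² + 16*j)/3 = -16*j/3 - O²/3)
-652*(J(-1) + f(33, -20)) = -652*(9/(16 + 9*(-1)) + (-16/3*(-20) - ⅓*33²)) = -652*(9/(16 - 9) + (320/3 - ⅓*1089)) = -652*(9/7 + (320/3 - 363)) = -652*(9*(⅐) - 769/3) = -652*(9/7 - 769/3) = -652*(-5356/21) = 3492112/21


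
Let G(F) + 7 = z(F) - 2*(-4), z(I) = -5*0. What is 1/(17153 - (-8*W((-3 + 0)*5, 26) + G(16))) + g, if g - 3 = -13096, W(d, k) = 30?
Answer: -227713455/17392 ≈ -13093.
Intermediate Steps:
z(I) = 0
G(F) = 1 (G(F) = -7 + (0 - 2*(-4)) = -7 + (0 + 8) = -7 + 8 = 1)
g = -13093 (g = 3 - 13096 = -13093)
1/(17153 - (-8*W((-3 + 0)*5, 26) + G(16))) + g = 1/(17153 - (-8*30 + 1)) - 13093 = 1/(17153 - (-240 + 1)) - 13093 = 1/(17153 - 1*(-239)) - 13093 = 1/(17153 + 239) - 13093 = 1/17392 - 13093 = -227713455/17392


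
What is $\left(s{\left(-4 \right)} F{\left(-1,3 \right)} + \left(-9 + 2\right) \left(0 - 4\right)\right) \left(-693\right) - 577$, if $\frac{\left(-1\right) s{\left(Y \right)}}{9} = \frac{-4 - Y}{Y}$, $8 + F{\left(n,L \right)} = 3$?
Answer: $-19981$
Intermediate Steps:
$F{\left(n,L \right)} = -5$ ($F{\left(n,L \right)} = -8 + 3 = -5$)
$s{\left(Y \right)} = - \frac{9 \left(-4 - Y\right)}{Y}$ ($s{\left(Y \right)} = - 9 \frac{-4 - Y}{Y} = - \frac{9 \left(-4 - Y\right)}{Y}$)
$\left(s{\left(-4 \right)} F{\left(-1,3 \right)} + \left(-9 + 2\right) \left(0 - 4\right)\right) \left(-693\right) - 577 = \left(\left(9 + \frac{36}{-4}\right) \left(-5\right) + \left(-9 + 2\right) \left(0 - 4\right)\right) \left(-693\right) - 577 = \left(\left(9 + 36 \left(- \frac{1}{4}\right)\right) \left(-5\right) - -28\right) \left(-693\right) - 577 = \left(\left(9 - 9\right) \left(-5\right) + 28\right) \left(-693\right) - 577 = \left(0 \left(-5\right) + 28\right) \left(-693\right) - 577 = \left(0 + 28\right) \left(-693\right) - 577 = 28 \left(-693\right) - 577 = -19404 - 577 = -19981$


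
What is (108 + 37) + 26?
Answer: 171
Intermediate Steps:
(108 + 37) + 26 = 145 + 26 = 171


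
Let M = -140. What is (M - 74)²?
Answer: 45796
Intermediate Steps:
(M - 74)² = (-140 - 74)² = (-214)² = 45796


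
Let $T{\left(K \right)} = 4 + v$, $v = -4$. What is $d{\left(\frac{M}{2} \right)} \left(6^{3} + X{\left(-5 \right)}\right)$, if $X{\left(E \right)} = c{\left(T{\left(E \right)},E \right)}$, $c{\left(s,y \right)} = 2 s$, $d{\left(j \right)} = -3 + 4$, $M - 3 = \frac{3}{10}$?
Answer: $216$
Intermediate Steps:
$M = \frac{33}{10}$ ($M = 3 + \frac{3}{10} = \frac{33}{10} \approx 3.3$)
$T{\left(K \right)} = 0$ ($T{\left(K \right)} = 4 - 4 = 0$)
$d{\left(j \right)} = 1$
$X{\left(E \right)} = 0$ ($X{\left(E \right)} = 2 \cdot 0 = 0$)
$d{\left(\frac{M}{2} \right)} \left(6^{3} + X{\left(-5 \right)}\right) = 1 \left(6^{3} + 0\right) = 1 \left(216 + 0\right) = 1 \cdot 216 = 216$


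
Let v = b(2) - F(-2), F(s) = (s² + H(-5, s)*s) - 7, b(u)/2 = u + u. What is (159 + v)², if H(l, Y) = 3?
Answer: 30976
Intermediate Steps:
b(u) = 4*u (b(u) = 2*(u + u) = 2*(2*u) = 4*u)
F(s) = -7 + s² + 3*s (F(s) = (s² + 3*s) - 7 = -7 + s² + 3*s)
v = 17 (v = 4*2 - (-7 + (-2)² + 3*(-2)) = 8 - (-7 + 4 - 6) = 8 - 1*(-9) = 8 + 9 = 17)
(159 + v)² = (159 + 17)² = 176² = 30976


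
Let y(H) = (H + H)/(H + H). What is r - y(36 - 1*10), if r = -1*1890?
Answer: -1891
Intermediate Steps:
r = -1890
y(H) = 1 (y(H) = (2*H)/((2*H)) = (2*H)*(1/(2*H)) = 1)
r - y(36 - 1*10) = -1890 - 1*1 = -1890 - 1 = -1891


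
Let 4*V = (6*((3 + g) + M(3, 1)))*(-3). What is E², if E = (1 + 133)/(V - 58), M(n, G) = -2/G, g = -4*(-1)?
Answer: 71824/25921 ≈ 2.7709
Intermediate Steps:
g = 4
V = -45/2 (V = ((6*((3 + 4) - 2/1))*(-3))/4 = ((6*(7 - 2*1))*(-3))/4 = ((6*(7 - 2))*(-3))/4 = ((6*5)*(-3))/4 = (30*(-3))/4 = (¼)*(-90) = -45/2 ≈ -22.500)
E = -268/161 (E = (1 + 133)/(-45/2 - 58) = 134/(-161/2) = 134*(-2/161) = -268/161 ≈ -1.6646)
E² = (-268/161)² = 71824/25921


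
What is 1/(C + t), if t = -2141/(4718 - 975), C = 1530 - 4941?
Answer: -3743/12769514 ≈ -0.00029312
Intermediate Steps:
C = -3411
t = -2141/3743 ≈ -0.57200
1/(C + t) = 1/(-3411 - 2141/3743) = 1/(-12769514/3743) = -3743/12769514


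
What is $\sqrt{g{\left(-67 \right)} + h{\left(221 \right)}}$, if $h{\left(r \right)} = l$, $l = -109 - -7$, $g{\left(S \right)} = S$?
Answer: $13 i \approx 13.0 i$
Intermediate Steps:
$l = -102$ ($l = -109 + 7 = -102$)
$h{\left(r \right)} = -102$
$\sqrt{g{\left(-67 \right)} + h{\left(221 \right)}} = \sqrt{-67 - 102} = \sqrt{-169} = 13 i$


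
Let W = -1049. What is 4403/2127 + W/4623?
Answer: 6041282/3277707 ≈ 1.8431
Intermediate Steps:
4403/2127 + W/4623 = 4403/2127 - 1049/4623 = 6041282/3277707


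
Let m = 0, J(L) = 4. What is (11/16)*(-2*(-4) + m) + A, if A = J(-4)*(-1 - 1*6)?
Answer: -45/2 ≈ -22.500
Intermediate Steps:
A = -28 (A = 4*(-1 - 1*6) = 4*(-1 - 6) = 4*(-7) = -28)
(11/16)*(-2*(-4) + m) + A = (11/16)*(-2*(-4) + 0) - 28 = (11*(1/16))*(8 + 0) - 28 = (11/16)*8 - 28 = 11/2 - 28 = -45/2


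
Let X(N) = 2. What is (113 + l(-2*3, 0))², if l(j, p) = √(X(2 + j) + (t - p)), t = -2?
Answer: 12769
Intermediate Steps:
l(j, p) = √(-p) (l(j, p) = √(2 + (-2 - p)) = √(-p))
(113 + l(-2*3, 0))² = (113 + √(-1*0))² = (113 + √0)² = (113 + 0)² = 113² = 12769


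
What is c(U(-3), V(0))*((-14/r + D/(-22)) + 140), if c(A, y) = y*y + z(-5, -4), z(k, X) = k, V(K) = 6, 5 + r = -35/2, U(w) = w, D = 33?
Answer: 388151/90 ≈ 4312.8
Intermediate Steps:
r = -45/2 (r = -5 - 35/2 = -45/2 ≈ -22.500)
c(A, y) = -5 + y² (c(A, y) = y*y - 5 = y² - 5 = -5 + y²)
c(U(-3), V(0))*((-14/r + D/(-22)) + 140) = (-5 + 6²)*((-14/(-45/2) + 33/(-22)) + 140) = (-5 + 36)*((-14*(-2/45) + 33*(-1/22)) + 140) = 31*((28/45 - 3/2) + 140) = 31*(-79/90 + 140) = 31*(12521/90) = 388151/90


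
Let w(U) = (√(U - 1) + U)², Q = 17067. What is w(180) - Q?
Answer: 15512 + 360*√179 ≈ 20328.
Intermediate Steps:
w(U) = (U + √(-1 + U))² (w(U) = (√(-1 + U) + U)² = (U + √(-1 + U))²)
w(180) - Q = (180 + √(-1 + 180))² - 1*17067 = (180 + √179)² - 17067 = -17067 + (180 + √179)²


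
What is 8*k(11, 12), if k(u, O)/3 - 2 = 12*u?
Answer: 3216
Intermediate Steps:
k(u, O) = 6 + 36*u (k(u, O) = 6 + 3*(12*u) = 6 + 36*u)
8*k(11, 12) = 8*(6 + 36*11) = 8*(6 + 396) = 8*402 = 3216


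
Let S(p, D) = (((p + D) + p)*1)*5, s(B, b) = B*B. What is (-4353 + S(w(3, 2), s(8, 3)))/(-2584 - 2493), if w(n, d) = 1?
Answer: 4023/5077 ≈ 0.79240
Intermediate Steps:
s(B, b) = B²
S(p, D) = 5*D + 10*p (S(p, D) = (((D + p) + p)*1)*5 = ((D + 2*p)*1)*5 = (D + 2*p)*5 = 5*D + 10*p)
(-4353 + S(w(3, 2), s(8, 3)))/(-2584 - 2493) = (-4353 + (5*8² + 10*1))/(-2584 - 2493) = (-4353 + (5*64 + 10))/(-5077) = (-4353 + (320 + 10))*(-1/5077) = (-4353 + 330)*(-1/5077) = -4023*(-1/5077) = 4023/5077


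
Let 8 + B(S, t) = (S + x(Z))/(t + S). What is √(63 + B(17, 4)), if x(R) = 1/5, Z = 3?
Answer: √615405/105 ≈ 7.4712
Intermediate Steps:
x(R) = ⅕ (x(R) = 1*(⅕) = ⅕)
B(S, t) = -8 + (⅕ + S)/(S + t) (B(S, t) = -8 + (S + ⅕)/(t + S) = -8 + (⅕ + S)/(S + t))
√(63 + B(17, 4)) = √(63 + (⅕ - 8*4 - 7*17)/(17 + 4)) = √(63 + (⅕ - 32 - 119)/21) = √(63 + (1/21)*(-754/5)) = √(63 - 754/105) = √(5861/105) = √615405/105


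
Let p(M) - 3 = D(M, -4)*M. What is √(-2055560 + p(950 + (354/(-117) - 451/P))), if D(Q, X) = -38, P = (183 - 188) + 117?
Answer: I*√2493906101778/1092 ≈ 1446.2*I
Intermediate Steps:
P = 112 (P = -5 + 117 = 112)
p(M) = 3 - 38*M
√(-2055560 + p(950 + (354/(-117) - 451/P))) = √(-2055560 + (3 - 38*(950 + (354/(-117) - 451/112)))) = √(-2055560 + (3 - 38*(950 + (354*(-1/117) - 451*1/112)))) = √(-2055560 + (3 - 38*(950 + (-118/39 - 451/112)))) = √(-2055560 + (3 - 38*(950 - 30805/4368))) = √(-2055560 + (3 - 38*4118795/4368)) = √(-2055560 + (3 - 78257105/2184)) = √(-2055560 - 78250553/2184) = √(-4567593593/2184) = I*√2493906101778/1092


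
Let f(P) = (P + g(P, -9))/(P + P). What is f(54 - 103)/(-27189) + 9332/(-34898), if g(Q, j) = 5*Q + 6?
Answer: -690982498/2582958021 ≈ -0.26752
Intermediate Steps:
g(Q, j) = 6 + 5*Q
f(P) = (6 + 6*P)/(2*P) (f(P) = (P + (6 + 5*P))/(P + P) = (6 + 6*P)/((2*P)) = (6 + 6*P)*(1/(2*P)) = (6 + 6*P)/(2*P))
f(54 - 103)/(-27189) + 9332/(-34898) = (3 + 3/(54 - 103))/(-27189) + 9332/(-34898) = (3 + 3/(-49))*(-1/27189) + 9332*(-1/34898) = (3 + 3*(-1/49))*(-1/27189) - 4666/17449 = (3 - 3/49)*(-1/27189) - 4666/17449 = (144/49)*(-1/27189) - 4666/17449 = -16/148029 - 4666/17449 = -690982498/2582958021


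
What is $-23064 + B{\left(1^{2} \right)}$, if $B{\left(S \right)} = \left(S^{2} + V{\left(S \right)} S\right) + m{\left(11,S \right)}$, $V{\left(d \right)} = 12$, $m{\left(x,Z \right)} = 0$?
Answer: $-23051$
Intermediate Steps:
$B{\left(S \right)} = S^{2} + 12 S$ ($B{\left(S \right)} = \left(S^{2} + 12 S\right) + 0 = S^{2} + 12 S$)
$-23064 + B{\left(1^{2} \right)} = -23064 + 1^{2} \left(12 + 1^{2}\right) = -23064 + 1 \left(12 + 1\right) = -23064 + 1 \cdot 13 = -23064 + 13 = -23051$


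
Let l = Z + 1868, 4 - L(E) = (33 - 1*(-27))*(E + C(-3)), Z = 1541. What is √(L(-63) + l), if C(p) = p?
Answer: √7373 ≈ 85.866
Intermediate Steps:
L(E) = 184 - 60*E (L(E) = 4 - (33 - 1*(-27))*(E - 3) = 4 - (33 + 27)*(-3 + E) = 4 - 60*(-3 + E) = 4 - (-180 + 60*E) = 4 + (180 - 60*E) = 184 - 60*E)
l = 3409 (l = 1541 + 1868 = 3409)
√(L(-63) + l) = √((184 - 60*(-63)) + 3409) = √((184 + 3780) + 3409) = √(3964 + 3409) = √7373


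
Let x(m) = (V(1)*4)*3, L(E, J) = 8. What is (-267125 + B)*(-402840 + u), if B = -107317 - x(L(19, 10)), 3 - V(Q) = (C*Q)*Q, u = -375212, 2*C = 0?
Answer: 291363356856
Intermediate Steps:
C = 0 (C = (½)*0 = 0)
V(Q) = 3 (V(Q) = 3 - 0*Q*Q = 3 - 0*Q = 3 - 1*0 = 3 + 0 = 3)
x(m) = 36 (x(m) = (3*4)*3 = 12*3 = 36)
B = -107353 (B = -107317 - 1*36 = -107317 - 36 = -107353)
(-267125 + B)*(-402840 + u) = (-267125 - 107353)*(-402840 - 375212) = -374478*(-778052) = 291363356856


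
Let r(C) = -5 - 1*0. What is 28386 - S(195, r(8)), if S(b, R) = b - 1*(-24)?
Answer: 28167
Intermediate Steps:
r(C) = -5 (r(C) = -5 + 0 = -5)
S(b, R) = 24 + b (S(b, R) = b + 24 = 24 + b)
28386 - S(195, r(8)) = 28386 - (24 + 195) = 28386 - 1*219 = 28386 - 219 = 28167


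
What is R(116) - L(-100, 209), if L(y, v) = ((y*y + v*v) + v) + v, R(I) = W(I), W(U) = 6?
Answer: -54093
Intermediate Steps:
R(I) = 6
L(y, v) = v² + y² + 2*v (L(y, v) = ((y² + v²) + v) + v = ((v² + y²) + v) + v = (v + v² + y²) + v = v² + y² + 2*v)
R(116) - L(-100, 209) = 6 - (209² + (-100)² + 2*209) = 6 - (43681 + 10000 + 418) = 6 - 1*54099 = 6 - 54099 = -54093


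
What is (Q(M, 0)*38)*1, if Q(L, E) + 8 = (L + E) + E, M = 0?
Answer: -304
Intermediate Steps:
Q(L, E) = -8 + L + 2*E (Q(L, E) = -8 + ((L + E) + E) = -8 + ((E + L) + E) = -8 + (L + 2*E) = -8 + L + 2*E)
(Q(M, 0)*38)*1 = ((-8 + 0 + 2*0)*38)*1 = ((-8 + 0 + 0)*38)*1 = -8*38*1 = -304*1 = -304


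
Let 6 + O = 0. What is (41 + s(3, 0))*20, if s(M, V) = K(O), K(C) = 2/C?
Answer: 2440/3 ≈ 813.33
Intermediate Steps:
O = -6 (O = -6 + 0 = -6)
s(M, V) = -1/3 (s(M, V) = 2/(-6) = 2*(-1/6) = -1/3)
(41 + s(3, 0))*20 = (41 - 1/3)*20 = (122/3)*20 = 2440/3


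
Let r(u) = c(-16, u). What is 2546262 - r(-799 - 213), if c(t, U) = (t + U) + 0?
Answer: 2547290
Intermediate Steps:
c(t, U) = U + t (c(t, U) = (U + t) + 0 = U + t)
r(u) = -16 + u (r(u) = u - 16 = -16 + u)
2546262 - r(-799 - 213) = 2546262 - (-16 + (-799 - 213)) = 2546262 - (-16 - 1012) = 2546262 - 1*(-1028) = 2546262 + 1028 = 2547290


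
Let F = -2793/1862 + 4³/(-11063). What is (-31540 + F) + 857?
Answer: -678925375/22126 ≈ -30685.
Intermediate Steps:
F = -33317/22126 (F = -2793*1/1862 + 64*(-1/11063) = -3/2 - 64/11063 = -33317/22126 ≈ -1.5058)
(-31540 + F) + 857 = (-31540 - 33317/22126) + 857 = -697887357/22126 + 857 = -678925375/22126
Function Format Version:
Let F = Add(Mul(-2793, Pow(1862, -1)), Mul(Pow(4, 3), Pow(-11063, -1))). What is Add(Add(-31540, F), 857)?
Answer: Rational(-678925375, 22126) ≈ -30685.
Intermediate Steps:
F = Rational(-33317, 22126) (F = Add(Mul(-2793, Rational(1, 1862)), Mul(64, Rational(-1, 11063))) = Add(Rational(-3, 2), Rational(-64, 11063)) = Rational(-33317, 22126) ≈ -1.5058)
Add(Add(-31540, F), 857) = Add(Add(-31540, Rational(-33317, 22126)), 857) = Add(Rational(-697887357, 22126), 857) = Rational(-678925375, 22126)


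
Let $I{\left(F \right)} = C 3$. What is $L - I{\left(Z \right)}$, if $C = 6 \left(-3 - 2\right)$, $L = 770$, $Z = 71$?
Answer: $860$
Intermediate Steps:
$C = -30$ ($C = 6 \left(-5\right) = -30$)
$I{\left(F \right)} = -90$ ($I{\left(F \right)} = \left(-30\right) 3 = -90$)
$L - I{\left(Z \right)} = 770 - -90 = 770 + 90 = 860$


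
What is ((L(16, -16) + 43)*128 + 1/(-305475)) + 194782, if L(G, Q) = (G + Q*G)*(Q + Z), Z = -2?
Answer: 230097821849/305475 ≈ 7.5325e+5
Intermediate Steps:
L(G, Q) = (-2 + Q)*(G + G*Q) (L(G, Q) = (G + Q*G)*(Q - 2) = (G + G*Q)*(-2 + Q) = (-2 + Q)*(G + G*Q))
((L(16, -16) + 43)*128 + 1/(-305475)) + 194782 = ((16*(-2 + (-16)² - 1*(-16)) + 43)*128 + 1/(-305475)) + 194782 = ((16*(-2 + 256 + 16) + 43)*128 - 1/305475) + 194782 = ((16*270 + 43)*128 - 1/305475) + 194782 = ((4320 + 43)*128 - 1/305475) + 194782 = (4363*128 - 1/305475) + 194782 = (558464 - 1/305475) + 194782 = 170596790399/305475 + 194782 = 230097821849/305475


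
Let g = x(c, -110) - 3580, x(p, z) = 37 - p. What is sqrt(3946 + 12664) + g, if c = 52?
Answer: -3595 + sqrt(16610) ≈ -3466.1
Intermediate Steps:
g = -3595 (g = (37 - 1*52) - 3580 = (37 - 52) - 3580 = -15 - 3580 = -3595)
sqrt(3946 + 12664) + g = sqrt(3946 + 12664) - 3595 = sqrt(16610) - 3595 = -3595 + sqrt(16610)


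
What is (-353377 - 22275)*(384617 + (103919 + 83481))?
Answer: -214879330084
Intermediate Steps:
(-353377 - 22275)*(384617 + (103919 + 83481)) = -375652*(384617 + 187400) = -375652*572017 = -214879330084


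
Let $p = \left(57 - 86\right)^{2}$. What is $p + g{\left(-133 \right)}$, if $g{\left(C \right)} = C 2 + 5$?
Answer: $580$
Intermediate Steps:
$p = 841$ ($p = \left(-29\right)^{2} = 841$)
$g{\left(C \right)} = 5 + 2 C$ ($g{\left(C \right)} = 2 C + 5 = 5 + 2 C$)
$p + g{\left(-133 \right)} = 841 + \left(5 + 2 \left(-133\right)\right) = 841 + \left(5 - 266\right) = 841 - 261 = 580$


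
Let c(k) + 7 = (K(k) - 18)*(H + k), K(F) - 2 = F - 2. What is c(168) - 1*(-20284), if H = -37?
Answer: 39927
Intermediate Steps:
K(F) = F (K(F) = 2 + (F - 2) = 2 + (-2 + F) = F)
c(k) = -7 + (-37 + k)*(-18 + k) (c(k) = -7 + (k - 18)*(-37 + k) = -7 + (-18 + k)*(-37 + k) = -7 + (-37 + k)*(-18 + k))
c(168) - 1*(-20284) = (659 + 168² - 55*168) - 1*(-20284) = (659 + 28224 - 9240) + 20284 = 19643 + 20284 = 39927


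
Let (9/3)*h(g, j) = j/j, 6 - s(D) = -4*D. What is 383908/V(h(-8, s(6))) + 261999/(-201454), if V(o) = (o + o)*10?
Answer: 58003541679/1007270 ≈ 57585.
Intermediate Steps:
s(D) = 6 + 4*D (s(D) = 6 - (-4)*D = 6 + 4*D)
h(g, j) = 1/3 (h(g, j) = (j/j)/3 = (1/3)*1 = 1/3)
V(o) = 20*o (V(o) = (2*o)*10 = 20*o)
383908/V(h(-8, s(6))) + 261999/(-201454) = 383908/((20*(1/3))) + 261999/(-201454) = 383908/(20/3) + 261999*(-1/201454) = 383908*(3/20) - 261999/201454 = 287931/5 - 261999/201454 = 58003541679/1007270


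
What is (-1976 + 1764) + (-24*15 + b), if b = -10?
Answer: -582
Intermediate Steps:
(-1976 + 1764) + (-24*15 + b) = (-1976 + 1764) + (-24*15 - 10) = -212 + (-360 - 10) = -212 - 370 = -582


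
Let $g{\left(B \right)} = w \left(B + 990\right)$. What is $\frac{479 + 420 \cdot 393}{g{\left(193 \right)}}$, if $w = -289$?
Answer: $- \frac{165539}{341887} \approx -0.48419$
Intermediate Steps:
$g{\left(B \right)} = -286110 - 289 B$ ($g{\left(B \right)} = - 289 \left(B + 990\right) = - 289 \left(990 + B\right) = -286110 - 289 B$)
$\frac{479 + 420 \cdot 393}{g{\left(193 \right)}} = \frac{479 + 420 \cdot 393}{-286110 - 55777} = \frac{479 + 165060}{-286110 - 55777} = \frac{165539}{-341887} = 165539 \left(- \frac{1}{341887}\right) = - \frac{165539}{341887}$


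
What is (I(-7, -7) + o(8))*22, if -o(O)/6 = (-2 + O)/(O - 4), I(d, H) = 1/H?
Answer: -1408/7 ≈ -201.14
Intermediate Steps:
o(O) = -6*(-2 + O)/(-4 + O) (o(O) = -6*(-2 + O)/(O - 4) = -6*(-2 + O)/(-4 + O))
(I(-7, -7) + o(8))*22 = (1/(-7) + 6*(2 - 1*8)/(-4 + 8))*22 = (-⅐ + 6*(2 - 8)/4)*22 = (-⅐ + 6*(¼)*(-6))*22 = (-⅐ - 9)*22 = -64/7*22 = -1408/7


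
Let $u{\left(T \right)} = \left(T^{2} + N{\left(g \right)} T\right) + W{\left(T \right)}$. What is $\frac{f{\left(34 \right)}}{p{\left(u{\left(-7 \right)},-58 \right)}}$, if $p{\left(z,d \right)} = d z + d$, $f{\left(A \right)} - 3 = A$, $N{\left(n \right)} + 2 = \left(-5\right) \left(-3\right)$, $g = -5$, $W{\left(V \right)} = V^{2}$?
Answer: $- \frac{37}{464} \approx -0.079741$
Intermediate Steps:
$N{\left(n \right)} = 13$ ($N{\left(n \right)} = -2 - -15 = -2 + 15 = 13$)
$f{\left(A \right)} = 3 + A$
$u{\left(T \right)} = 2 T^{2} + 13 T$ ($u{\left(T \right)} = \left(T^{2} + 13 T\right) + T^{2} = 2 T^{2} + 13 T$)
$p{\left(z,d \right)} = d + d z$
$\frac{f{\left(34 \right)}}{p{\left(u{\left(-7 \right)},-58 \right)}} = \frac{3 + 34}{\left(-58\right) \left(1 - 7 \left(13 + 2 \left(-7\right)\right)\right)} = \frac{37}{\left(-58\right) \left(1 - 7 \left(13 - 14\right)\right)} = \frac{37}{\left(-58\right) \left(1 - -7\right)} = \frac{37}{\left(-58\right) \left(1 + 7\right)} = \frac{37}{\left(-58\right) 8} = \frac{37}{-464} = 37 \left(- \frac{1}{464}\right) = - \frac{37}{464}$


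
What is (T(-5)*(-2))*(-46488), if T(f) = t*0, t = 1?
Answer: 0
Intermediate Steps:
T(f) = 0 (T(f) = 1*0 = 0)
(T(-5)*(-2))*(-46488) = (0*(-2))*(-46488) = 0*(-46488) = 0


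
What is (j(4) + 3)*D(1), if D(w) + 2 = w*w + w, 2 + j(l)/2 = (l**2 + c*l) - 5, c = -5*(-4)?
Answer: 0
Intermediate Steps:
c = 20
j(l) = -14 + 2*l**2 + 40*l (j(l) = -4 + 2*((l**2 + 20*l) - 5) = -4 + 2*(-5 + l**2 + 20*l) = -4 + (-10 + 2*l**2 + 40*l) = -14 + 2*l**2 + 40*l)
D(w) = -2 + w + w**2 (D(w) = -2 + (w*w + w) = -2 + (w**2 + w) = -2 + (w + w**2) = -2 + w + w**2)
(j(4) + 3)*D(1) = ((-14 + 2*4**2 + 40*4) + 3)*(-2 + 1 + 1**2) = ((-14 + 2*16 + 160) + 3)*(-2 + 1 + 1) = ((-14 + 32 + 160) + 3)*0 = (178 + 3)*0 = 181*0 = 0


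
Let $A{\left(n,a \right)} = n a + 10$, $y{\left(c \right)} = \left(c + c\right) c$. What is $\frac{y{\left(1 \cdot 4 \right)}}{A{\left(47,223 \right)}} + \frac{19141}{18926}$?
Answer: $\frac{201413863}{198552666} \approx 1.0144$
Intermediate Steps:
$y{\left(c \right)} = 2 c^{2}$ ($y{\left(c \right)} = 2 c c = 2 c^{2}$)
$A{\left(n,a \right)} = 10 + a n$ ($A{\left(n,a \right)} = a n + 10 = 10 + a n$)
$\frac{y{\left(1 \cdot 4 \right)}}{A{\left(47,223 \right)}} + \frac{19141}{18926} = \frac{2 \left(1 \cdot 4\right)^{2}}{10 + 223 \cdot 47} + \frac{19141}{18926} = \frac{2 \cdot 4^{2}}{10 + 10481} + 19141 \cdot \frac{1}{18926} = \frac{2 \cdot 16}{10491} + \frac{19141}{18926} = 32 \cdot \frac{1}{10491} + \frac{19141}{18926} = \frac{32}{10491} + \frac{19141}{18926} = \frac{201413863}{198552666}$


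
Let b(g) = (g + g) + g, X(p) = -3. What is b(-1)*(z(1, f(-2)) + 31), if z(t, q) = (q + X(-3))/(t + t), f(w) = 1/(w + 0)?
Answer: -351/4 ≈ -87.750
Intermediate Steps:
f(w) = 1/w
b(g) = 3*g (b(g) = 2*g + g = 3*g)
z(t, q) = (-3 + q)/(2*t) (z(t, q) = (q - 3)/(t + t) = (-3 + q)/((2*t)) = (-3 + q)*(1/(2*t)) = (-3 + q)/(2*t))
b(-1)*(z(1, f(-2)) + 31) = (3*(-1))*((1/2)*(-3 + 1/(-2))/1 + 31) = -3*((1/2)*1*(-3 - 1/2) + 31) = -3*((1/2)*1*(-7/2) + 31) = -3*(-7/4 + 31) = -3*117/4 = -351/4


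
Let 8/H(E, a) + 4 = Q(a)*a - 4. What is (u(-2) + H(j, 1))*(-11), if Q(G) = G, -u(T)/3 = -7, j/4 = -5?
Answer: -1529/7 ≈ -218.43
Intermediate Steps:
j = -20 (j = 4*(-5) = -20)
u(T) = 21 (u(T) = -3*(-7) = 21)
H(E, a) = 8/(-8 + a²) (H(E, a) = 8/(-4 + (a*a - 4)) = 8/(-4 + (a² - 4)) = 8/(-4 + (-4 + a²)) = 8/(-8 + a²))
(u(-2) + H(j, 1))*(-11) = (21 + 8/(-8 + 1²))*(-11) = (21 + 8/(-8 + 1))*(-11) = (21 + 8/(-7))*(-11) = (21 + 8*(-⅐))*(-11) = (21 - 8/7)*(-11) = (139/7)*(-11) = -1529/7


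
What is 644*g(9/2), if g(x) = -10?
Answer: -6440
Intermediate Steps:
644*g(9/2) = 644*(-10) = -6440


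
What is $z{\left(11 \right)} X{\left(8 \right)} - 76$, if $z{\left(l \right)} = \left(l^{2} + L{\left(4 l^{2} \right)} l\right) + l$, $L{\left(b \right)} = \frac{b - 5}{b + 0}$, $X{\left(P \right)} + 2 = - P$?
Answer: $- \frac{33107}{22} \approx -1504.9$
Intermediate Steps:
$X{\left(P \right)} = -2 - P$
$L{\left(b \right)} = \frac{-5 + b}{b}$
$z{\left(l \right)} = l + l^{2} + \frac{-5 + 4 l^{2}}{4 l}$ ($z{\left(l \right)} = \left(l^{2} + \frac{-5 + 4 l^{2}}{4 l^{2}} l\right) + l = \left(l^{2} + \frac{-5 + 4 l^{2}}{4 l}\right) + l = l + l^{2} + \frac{-5 + 4 l^{2}}{4 l}$)
$z{\left(11 \right)} X{\left(8 \right)} - 76 = \left(11^{2} + 2 \cdot 11 - \frac{5}{4 \cdot 11}\right) \left(-2 - 8\right) - 76 = \left(121 + 22 - \frac{5}{44}\right) \left(-2 - 8\right) - 76 = \left(121 + 22 - \frac{5}{44}\right) \left(-10\right) - 76 = \frac{6287}{44} \left(-10\right) - 76 = - \frac{31435}{22} - 76 = - \frac{33107}{22}$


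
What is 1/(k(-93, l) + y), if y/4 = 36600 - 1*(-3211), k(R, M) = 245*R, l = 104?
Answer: 1/136459 ≈ 7.3282e-6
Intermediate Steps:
y = 159244 (y = 4*(36600 - 1*(-3211)) = 4*(36600 + 3211) = 4*39811 = 159244)
1/(k(-93, l) + y) = 1/(245*(-93) + 159244) = 1/(-22785 + 159244) = 1/136459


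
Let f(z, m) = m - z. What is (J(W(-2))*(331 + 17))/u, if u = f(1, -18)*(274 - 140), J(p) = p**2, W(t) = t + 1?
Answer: -174/1273 ≈ -0.13668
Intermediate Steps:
W(t) = 1 + t
u = -2546 (u = (-18 - 1*1)*(274 - 140) = (-18 - 1)*134 = -19*134 = -2546)
(J(W(-2))*(331 + 17))/u = ((1 - 2)**2*(331 + 17))/(-2546) = ((-1)**2*348)*(-1/2546) = (1*348)*(-1/2546) = 348*(-1/2546) = -174/1273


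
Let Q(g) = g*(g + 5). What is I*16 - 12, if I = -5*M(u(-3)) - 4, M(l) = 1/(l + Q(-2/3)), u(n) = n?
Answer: -3308/53 ≈ -62.415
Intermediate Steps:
Q(g) = g*(5 + g)
M(l) = 1/(-26/9 + l) (M(l) = 1/(l + (-2/3)*(5 - 2/3)) = 1/(l + (-2*1/3)*(5 - 2*1/3)) = 1/(l - 2*(5 - 2/3)/3) = 1/(l - 2/3*13/3) = 1/(l - 26/9) = 1/(-26/9 + l))
I = -167/53 (I = -45/(-26 + 9*(-3)) - 4 = -45/(-26 - 27) - 4 = -45/(-53) - 4 = -45*(-1)/53 - 4 = -5*(-9/53) - 4 = 45/53 - 4 = -167/53 ≈ -3.1509)
I*16 - 12 = -167/53*16 - 12 = -2672/53 - 12 = -3308/53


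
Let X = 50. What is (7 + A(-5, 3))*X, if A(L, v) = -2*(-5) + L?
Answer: 600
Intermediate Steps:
A(L, v) = 10 + L
(7 + A(-5, 3))*X = (7 + (10 - 5))*50 = (7 + 5)*50 = 12*50 = 600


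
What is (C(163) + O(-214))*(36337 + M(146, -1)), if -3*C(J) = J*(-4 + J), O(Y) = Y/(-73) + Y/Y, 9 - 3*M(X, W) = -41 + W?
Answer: -313919280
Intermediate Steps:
M(X, W) = 50/3 - W/3 (M(X, W) = 3 - (-41 + W)/3 = 3 + (41/3 - W/3) = 50/3 - W/3)
O(Y) = 1 - Y/73 (O(Y) = Y*(-1/73) + 1 = -Y/73 + 1 = 1 - Y/73)
C(J) = -J*(-4 + J)/3
(C(163) + O(-214))*(36337 + M(146, -1)) = ((⅓)*163*(4 - 1*163) + (1 - 1/73*(-214)))*(36337 + (50/3 - ⅓*(-1))) = ((⅓)*163*(4 - 163) + (1 + 214/73))*(36337 + (50/3 + ⅓)) = ((⅓)*163*(-159) + 287/73)*(36337 + 17) = (-8639 + 287/73)*36354 = -630360/73*36354 = -313919280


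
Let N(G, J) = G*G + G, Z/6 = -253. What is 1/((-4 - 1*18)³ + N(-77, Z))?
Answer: -1/4796 ≈ -0.00020851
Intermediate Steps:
Z = -1518 (Z = 6*(-253) = -1518)
N(G, J) = G + G² (N(G, J) = G² + G = G + G²)
1/((-4 - 1*18)³ + N(-77, Z)) = 1/((-4 - 1*18)³ - 77*(1 - 77)) = 1/((-4 - 18)³ - 77*(-76)) = 1/((-22)³ + 5852) = 1/(-10648 + 5852) = 1/(-4796) = -1/4796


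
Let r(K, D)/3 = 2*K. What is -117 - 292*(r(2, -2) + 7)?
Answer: -5665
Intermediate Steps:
r(K, D) = 6*K (r(K, D) = 3*(2*K) = 6*K)
-117 - 292*(r(2, -2) + 7) = -117 - 292*(6*2 + 7) = -117 - 292*(12 + 7) = -117 - 292*19 = -117 - 73*76 = -117 - 5548 = -5665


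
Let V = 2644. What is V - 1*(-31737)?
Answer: 34381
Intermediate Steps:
V - 1*(-31737) = 2644 - 1*(-31737) = 2644 + 31737 = 34381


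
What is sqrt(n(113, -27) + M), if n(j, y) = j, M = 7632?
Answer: sqrt(7745) ≈ 88.006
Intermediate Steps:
sqrt(n(113, -27) + M) = sqrt(113 + 7632) = sqrt(7745)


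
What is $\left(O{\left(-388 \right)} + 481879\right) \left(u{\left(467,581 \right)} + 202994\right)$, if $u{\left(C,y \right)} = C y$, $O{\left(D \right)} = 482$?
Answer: $228793951881$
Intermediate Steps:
$\left(O{\left(-388 \right)} + 481879\right) \left(u{\left(467,581 \right)} + 202994\right) = \left(482 + 481879\right) \left(467 \cdot 581 + 202994\right) = 482361 \left(271327 + 202994\right) = 482361 \cdot 474321 = 228793951881$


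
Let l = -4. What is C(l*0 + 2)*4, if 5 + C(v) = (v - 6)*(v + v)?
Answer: -84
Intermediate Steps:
C(v) = -5 + 2*v*(-6 + v) (C(v) = -5 + (v - 6)*(v + v) = -5 + (-6 + v)*(2*v) = -5 + 2*v*(-6 + v))
C(l*0 + 2)*4 = (-5 - 12*(-4*0 + 2) + 2*(-4*0 + 2)²)*4 = (-5 - 12*(0 + 2) + 2*(0 + 2)²)*4 = (-5 - 12*2 + 2*2²)*4 = (-5 - 24 + 2*4)*4 = (-5 - 24 + 8)*4 = -21*4 = -84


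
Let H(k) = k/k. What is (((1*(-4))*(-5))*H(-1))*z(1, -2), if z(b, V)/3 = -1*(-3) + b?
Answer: 240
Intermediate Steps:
z(b, V) = 9 + 3*b (z(b, V) = 3*(-1*(-3) + b) = 3*(3 + b) = 9 + 3*b)
H(k) = 1
(((1*(-4))*(-5))*H(-1))*z(1, -2) = (((1*(-4))*(-5))*1)*(9 + 3*1) = (-4*(-5)*1)*(9 + 3) = (20*1)*12 = 20*12 = 240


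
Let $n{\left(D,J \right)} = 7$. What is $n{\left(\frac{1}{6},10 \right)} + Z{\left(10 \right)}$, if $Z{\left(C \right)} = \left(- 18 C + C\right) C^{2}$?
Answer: $-16993$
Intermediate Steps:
$Z{\left(C \right)} = - 17 C^{3}$ ($Z{\left(C \right)} = - 17 C C^{2} = - 17 C^{3}$)
$n{\left(\frac{1}{6},10 \right)} + Z{\left(10 \right)} = 7 - 17 \cdot 10^{3} = 7 - 17000 = -16993$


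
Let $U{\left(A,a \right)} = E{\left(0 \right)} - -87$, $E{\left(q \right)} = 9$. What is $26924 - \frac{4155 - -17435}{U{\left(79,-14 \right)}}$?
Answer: $\frac{1281557}{48} \approx 26699.0$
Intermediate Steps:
$U{\left(A,a \right)} = 96$ ($U{\left(A,a \right)} = 9 - -87 = 9 + 87 = 96$)
$26924 - \frac{4155 - -17435}{U{\left(79,-14 \right)}} = 26924 - \frac{4155 - -17435}{96} = 26924 - \left(4155 + 17435\right) \frac{1}{96} = 26924 - 21590 \cdot \frac{1}{96} = 26924 - \frac{10795}{48} = \frac{1281557}{48}$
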